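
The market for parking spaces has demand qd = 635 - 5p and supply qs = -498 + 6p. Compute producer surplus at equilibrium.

Producer surplus = 1200

Equilibrium: 635 - 5p = -498 + 6p gives p* = 103, q* = 120.
Supply starts at p = 83 (where qs = 0).
PS = ½(103 − 83)(120) = 1200.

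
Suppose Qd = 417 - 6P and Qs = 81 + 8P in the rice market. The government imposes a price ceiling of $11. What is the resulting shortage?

Equilibrium price would be P* = 24, so the ceiling at 11 binds.
At P = 11: Qd = 417 − 6(11) = 351, Qs = 81 + 8(11) = 169.
Shortage = 351 − 169 = 182.

Shortage = 182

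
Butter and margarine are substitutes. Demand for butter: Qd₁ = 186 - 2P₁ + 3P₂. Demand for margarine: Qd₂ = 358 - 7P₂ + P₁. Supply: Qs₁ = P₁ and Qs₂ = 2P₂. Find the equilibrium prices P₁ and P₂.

Market 1: 186 - 2P₁ + 3P₂ = P₁ → 3P₁ - 3P₂ = 186.
Market 2: 9P₂ - P₁ = 358.
Eliminating P₂: 9×(1) + 3×(2) gives 24P₁ = 2748, so P₁ = 114.5.
Back-substitute into (2): P₂ = (358 + 1×114.5) / 9 = 52.5.

P₁ = 114.5, P₂ = 52.5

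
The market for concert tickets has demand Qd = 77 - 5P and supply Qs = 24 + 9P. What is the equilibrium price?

P* = 53/14

Set Qd = Qs: 77 - 5P = 24 + 9P.
53 = 14P, so P* = 53/14.
Q* = 77 − 5(53/14) = 813/14.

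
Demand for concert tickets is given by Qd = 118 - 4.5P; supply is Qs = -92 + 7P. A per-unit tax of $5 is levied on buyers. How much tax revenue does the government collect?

Tax revenue = 2545/23

Pre-tax equilibrium: P* = 420/23, Q* = 824/23.
Tax on buyers shifts demand to Qd = 118 − 4.5(P + 5) = 95.5 - 4.5P.
95.5 - 4.5P = -92 + 7P gives seller price Ps = 375/23; buyers pay Pb = 375/23 + 5 = 490/23.
New quantity: Q = 118 − 4.5(490/23) = 509/23.
Revenue = 5 × 509/23 = 2545/23.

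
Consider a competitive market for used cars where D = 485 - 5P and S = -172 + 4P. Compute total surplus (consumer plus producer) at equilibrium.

Total surplus = 3240

Equilibrium: 485 - 5P = -172 + 4P gives P* = 73, Q* = 120.
Demand choke price: P = 97; supply starts at P = 43.
CS = ½(97 − 73)(120) = 1440; PS = ½(73 − 43)(120) = 1800.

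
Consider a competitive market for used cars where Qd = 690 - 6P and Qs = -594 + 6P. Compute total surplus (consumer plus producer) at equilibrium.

Total surplus = 384

Equilibrium: 690 - 6P = -594 + 6P gives P* = 107, Q* = 48.
Demand choke price: P = 115; supply starts at P = 99.
CS = ½(115 − 107)(48) = 192; PS = ½(107 − 99)(48) = 192.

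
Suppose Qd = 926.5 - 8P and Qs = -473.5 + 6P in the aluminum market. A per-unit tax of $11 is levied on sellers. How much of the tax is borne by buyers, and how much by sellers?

Buyers bear 33/7, sellers bear 44/7

Pre-tax equilibrium: P* = 100, Q* = 126.5.
Tax on sellers shifts supply to Qs = -473.5 + 6(P − 11) = -539.5 + 6P.
926.5 - 8P = -539.5 + 6P gives buyer price Pb = 733/7; sellers receive Ps = 733/7 − 11 = 656/7.
New quantity: Q = 926.5 − 8(733/7) = 1243/14.
Buyer burden = 733/7 − 100 = 33/7; seller burden = 100 − 656/7 = 44/7.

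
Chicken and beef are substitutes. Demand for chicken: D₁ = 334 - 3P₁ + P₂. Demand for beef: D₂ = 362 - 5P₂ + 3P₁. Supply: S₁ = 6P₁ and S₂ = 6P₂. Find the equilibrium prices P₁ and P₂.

P₁ = 1009/24, P₂ = 44.375

Market 1: 334 - 3P₁ + P₂ = 6P₁ → 9P₁ - P₂ = 334.
Market 2: 11P₂ - 3P₁ = 362.
Eliminating P₂: 11×(1) + 1×(2) gives 96P₁ = 4036, so P₁ = 1009/24.
Back-substitute into (2): P₂ = (362 + 3×1009/24) / 11 = 44.375.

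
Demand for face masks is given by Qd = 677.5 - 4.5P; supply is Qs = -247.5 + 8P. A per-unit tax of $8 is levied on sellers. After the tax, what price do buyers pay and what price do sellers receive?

Buyers pay $79.12, sellers receive $71.12

Pre-tax equilibrium: P* = 74, Q* = 344.5.
Tax on sellers shifts supply to Qs = -247.5 + 8(P − 8) = -311.5 + 8P.
677.5 - 4.5P = -311.5 + 8P gives buyer price Pb = 79.12; sellers receive Ps = 79.12 − 8 = 71.12.
New quantity: Q = 677.5 − 4.5(79.12) = 321.46.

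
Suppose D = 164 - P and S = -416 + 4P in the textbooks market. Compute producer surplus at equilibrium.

Equilibrium: 164 - P = -416 + 4P gives P* = 116, Q* = 48.
Supply starts at P = 104 (where S = 0).
PS = ½(116 − 104)(48) = 288.

Producer surplus = 288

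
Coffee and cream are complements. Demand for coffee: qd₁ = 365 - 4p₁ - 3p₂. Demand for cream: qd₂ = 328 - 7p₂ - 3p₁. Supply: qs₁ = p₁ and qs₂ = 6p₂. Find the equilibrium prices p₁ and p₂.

p₁ = 3761/56, p₂ = 545/56

Market 1: 365 - 4p₁ - 3p₂ = p₁ → 5p₁ + 3p₂ = 365.
Market 2: 13p₂ + 3p₁ = 328.
Eliminating p₂: 13×(1) − 3×(2) gives 56p₁ = 3761, so p₁ = 3761/56.
Back-substitute into (2): p₂ = (328 − 3×3761/56) / 13 = 545/56.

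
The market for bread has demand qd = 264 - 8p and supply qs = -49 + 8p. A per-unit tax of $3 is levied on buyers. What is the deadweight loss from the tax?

Deadweight loss = 18

Pre-tax equilibrium: p* = 19.5625, q* = 107.5.
Tax on buyers shifts demand to qd = 264 − 8(p + 3) = 240 - 8p.
240 - 8p = -49 + 8p gives seller price ps = 18.0625; buyers pay pb = 18.0625 + 3 = 21.0625.
New quantity: q = 264 − 8(21.0625) = 95.5.
DWL = ½ × 3 × (107.5 − 95.5) = 18.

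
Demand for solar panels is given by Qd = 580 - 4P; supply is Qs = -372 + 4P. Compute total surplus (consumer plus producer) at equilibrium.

Equilibrium: 580 - 4P = -372 + 4P gives P* = 119, Q* = 104.
Demand choke price: P = 145; supply starts at P = 93.
CS = ½(145 − 119)(104) = 1352; PS = ½(119 − 93)(104) = 1352.

Total surplus = 2704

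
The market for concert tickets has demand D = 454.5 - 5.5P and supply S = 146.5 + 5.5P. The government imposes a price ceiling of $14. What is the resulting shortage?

Shortage = 154

Equilibrium price would be P* = 28, so the ceiling at 14 binds.
At P = 14: D = 454.5 − 5.5(14) = 377.5, S = 146.5 + 5.5(14) = 223.5.
Shortage = 377.5 − 223.5 = 154.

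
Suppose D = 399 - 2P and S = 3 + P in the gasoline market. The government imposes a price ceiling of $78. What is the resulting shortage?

Shortage = 162

Equilibrium price would be P* = 132, so the ceiling at 78 binds.
At P = 78: D = 399 − 2(78) = 243, S = 3 + 1(78) = 81.
Shortage = 243 − 81 = 162.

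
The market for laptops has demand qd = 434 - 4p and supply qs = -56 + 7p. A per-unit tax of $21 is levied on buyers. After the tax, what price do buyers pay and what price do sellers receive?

Buyers pay 637/11, sellers receive 406/11

Pre-tax equilibrium: p* = 490/11, q* = 2814/11.
Tax on buyers shifts demand to qd = 434 − 4(p + 21) = 350 - 4p.
350 - 4p = -56 + 7p gives seller price ps = 406/11; buyers pay pb = 406/11 + 21 = 637/11.
New quantity: q = 434 − 4(637/11) = 2226/11.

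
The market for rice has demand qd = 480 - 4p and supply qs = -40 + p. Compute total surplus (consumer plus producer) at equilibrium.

Equilibrium: 480 - 4p = -40 + p gives p* = 104, q* = 64.
Demand choke price: p = 120; supply starts at p = 40.
CS = ½(120 − 104)(64) = 512; PS = ½(104 − 40)(64) = 2048.

Total surplus = 2560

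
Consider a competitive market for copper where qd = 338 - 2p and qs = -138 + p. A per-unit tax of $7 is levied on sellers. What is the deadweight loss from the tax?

Deadweight loss = 49/3

Pre-tax equilibrium: p* = 476/3, q* = 62/3.
Tax on sellers shifts supply to qs = -138 + 1(p − 7) = -145 + p.
338 - 2p = -145 + p gives buyer price pb = 161; sellers receive ps = 161 − 7 = 154.
New quantity: q = 338 − 2(161) = 16.
DWL = ½ × 7 × (62/3 − 16) = 49/3.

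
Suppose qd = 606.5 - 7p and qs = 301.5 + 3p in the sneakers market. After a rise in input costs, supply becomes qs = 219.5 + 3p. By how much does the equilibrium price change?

Original equilibrium: p* = 30.5, q* = 393.
New equilibrium: 606.5 - 7p = 219.5 + 3p, so 387 = 10p and p' = 38.7; q' = 606.5 − 7(38.7) = 335.6.
Change in price: 38.7 − 30.5 = 8.2.

Δp = 8.2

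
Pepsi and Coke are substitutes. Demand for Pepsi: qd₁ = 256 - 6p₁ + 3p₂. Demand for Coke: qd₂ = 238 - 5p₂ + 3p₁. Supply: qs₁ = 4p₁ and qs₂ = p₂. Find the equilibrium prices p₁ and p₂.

Market 1: 256 - 6p₁ + 3p₂ = 4p₁ → 10p₁ - 3p₂ = 256.
Market 2: 6p₂ - 3p₁ = 238.
Eliminating p₂: 6×(1) + 3×(2) gives 51p₁ = 2250, so p₁ = 750/17.
Back-substitute into (2): p₂ = (238 + 3×750/17) / 6 = 3148/51.

p₁ = 750/17, p₂ = 3148/51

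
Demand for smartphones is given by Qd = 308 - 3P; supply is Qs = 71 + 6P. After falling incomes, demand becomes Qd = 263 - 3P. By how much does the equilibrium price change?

Original equilibrium: P* = 79/3, Q* = 229.
New equilibrium: 263 - 3P = 71 + 6P, so 192 = 9P and P' = 64/3; Q' = 263 − 3(64/3) = 199.
Change in price: 64/3 − 79/3 = -5.

ΔP = -5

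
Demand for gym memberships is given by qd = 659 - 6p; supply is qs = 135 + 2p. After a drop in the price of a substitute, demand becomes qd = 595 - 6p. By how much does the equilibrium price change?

Δp = -8

Original equilibrium: p* = 65.5, q* = 266.
New equilibrium: 595 - 6p = 135 + 2p, so 460 = 8p and p' = 57.5; q' = 595 − 6(57.5) = 250.
Change in price: 57.5 − 65.5 = -8.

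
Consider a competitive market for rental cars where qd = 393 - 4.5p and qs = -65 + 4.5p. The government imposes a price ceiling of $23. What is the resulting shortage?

Equilibrium price would be p* = 458/9, so the ceiling at 23 binds.
At p = 23: qd = 393 − 4.5(23) = 289.5, qs = -65 + 4.5(23) = 38.5.
Shortage = 289.5 − 38.5 = 251.

Shortage = 251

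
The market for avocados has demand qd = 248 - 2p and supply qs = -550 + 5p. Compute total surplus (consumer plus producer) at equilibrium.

Total surplus = 140

Equilibrium: 248 - 2p = -550 + 5p gives p* = 114, q* = 20.
Demand choke price: p = 124; supply starts at p = 110.
CS = ½(124 − 114)(20) = 100; PS = ½(114 − 110)(20) = 40.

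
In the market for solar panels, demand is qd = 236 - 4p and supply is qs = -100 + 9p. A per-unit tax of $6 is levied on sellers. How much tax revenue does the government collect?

Tax revenue = 696

Pre-tax equilibrium: p* = 336/13, q* = 1724/13.
Tax on sellers shifts supply to qs = -100 + 9(p − 6) = -154 + 9p.
236 - 4p = -154 + 9p gives buyer price pb = 30; sellers receive ps = 30 − 6 = 24.
New quantity: q = 236 − 4(30) = 116.
Revenue = 6 × 116 = 696.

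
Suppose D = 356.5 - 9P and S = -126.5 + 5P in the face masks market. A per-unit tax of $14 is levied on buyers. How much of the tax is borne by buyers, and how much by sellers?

Pre-tax equilibrium: P* = 34.5, Q* = 46.
Tax on buyers shifts demand to D = 356.5 − 9(P + 14) = 230.5 - 9P.
230.5 - 9P = -126.5 + 5P gives seller price Ps = 25.5; buyers pay Pb = 25.5 + 14 = 39.5.
New quantity: Q = 356.5 − 9(39.5) = 1.
Buyer burden = 39.5 − 34.5 = 5; seller burden = 34.5 − 25.5 = 9.

Buyers bear $5, sellers bear $9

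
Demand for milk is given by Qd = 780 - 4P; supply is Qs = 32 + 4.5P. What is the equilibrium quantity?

Q* = 428

Set Qd = Qs: 780 - 4P = 32 + 4.5P.
748 = 8.5P, so P* = 88.
Q* = 780 − 4(88) = 428.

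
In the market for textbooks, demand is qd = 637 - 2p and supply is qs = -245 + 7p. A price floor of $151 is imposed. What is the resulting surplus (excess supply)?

Surplus = 477

Equilibrium price would be p* = 98, so the floor at 151 binds.
At p = 151: qd = 335, qs = 812.
Surplus = 812 − 335 = 477.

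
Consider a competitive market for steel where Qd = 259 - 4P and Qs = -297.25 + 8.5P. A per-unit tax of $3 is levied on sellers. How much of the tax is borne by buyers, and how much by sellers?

Pre-tax equilibrium: P* = 44.5, Q* = 81.
Tax on sellers shifts supply to Qs = -297.25 + 8.5(P − 3) = -322.75 + 8.5P.
259 - 4P = -322.75 + 8.5P gives buyer price Pb = 46.54; sellers receive Ps = 46.54 − 3 = 43.54.
New quantity: Q = 259 − 4(46.54) = 72.84.
Buyer burden = 46.54 − 44.5 = 2.04; seller burden = 44.5 − 43.54 = 0.96.

Buyers bear $2.04, sellers bear $0.96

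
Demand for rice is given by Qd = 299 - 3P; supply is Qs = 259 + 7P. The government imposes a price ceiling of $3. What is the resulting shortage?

Equilibrium price would be P* = 4, so the ceiling at 3 binds.
At P = 3: Qd = 299 − 3(3) = 290, Qs = 259 + 7(3) = 280.
Shortage = 290 − 280 = 10.

Shortage = 10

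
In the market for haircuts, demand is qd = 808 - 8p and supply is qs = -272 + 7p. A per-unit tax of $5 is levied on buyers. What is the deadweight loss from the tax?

Deadweight loss = 140/3

Pre-tax equilibrium: p* = 72, q* = 232.
Tax on buyers shifts demand to qd = 808 − 8(p + 5) = 768 - 8p.
768 - 8p = -272 + 7p gives seller price ps = 208/3; buyers pay pb = 208/3 + 5 = 223/3.
New quantity: q = 808 − 8(223/3) = 640/3.
DWL = ½ × 5 × (232 − 640/3) = 140/3.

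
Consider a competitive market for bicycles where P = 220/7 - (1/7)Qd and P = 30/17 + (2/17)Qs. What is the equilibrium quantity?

Q* = 3530/31

Set the two price expressions equal: 220/7 - (1/7)Q = 30/17 + (2/17)Q.
3530/119 = (31/119)Q, so Q* = 3530/31.
P* = 220/7 − (1/7)(3530/31) = 470/31.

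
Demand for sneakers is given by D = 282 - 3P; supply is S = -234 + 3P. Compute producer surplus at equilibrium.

Producer surplus = 96

Equilibrium: 282 - 3P = -234 + 3P gives P* = 86, Q* = 24.
Supply starts at P = 78 (where S = 0).
PS = ½(86 − 78)(24) = 96.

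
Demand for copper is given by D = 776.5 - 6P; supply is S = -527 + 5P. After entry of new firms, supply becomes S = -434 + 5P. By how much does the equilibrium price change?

Original equilibrium: P* = 118.5, Q* = 65.5.
New equilibrium: 776.5 - 6P = -434 + 5P, so 1210.5 = 11P and P' = 2421/22; Q' = 776.5 − 6(2421/22) = 2557/22.
Change in price: 2421/22 − 118.5 = -93/11.

ΔP = -93/11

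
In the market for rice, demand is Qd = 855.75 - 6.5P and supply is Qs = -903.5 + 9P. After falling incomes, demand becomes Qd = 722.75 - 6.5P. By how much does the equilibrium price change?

ΔP = -266/31

Original equilibrium: P* = 113.5, Q* = 118.
New equilibrium: 722.75 - 6.5P = -903.5 + 9P, so 1626.25 = 15.5P and P' = 6505/62; Q' = 722.75 − 6.5(6505/62) = 1264/31.
Change in price: 6505/62 − 113.5 = -266/31.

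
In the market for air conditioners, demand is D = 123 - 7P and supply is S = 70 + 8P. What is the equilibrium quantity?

Q* = 1474/15

Set D = S: 123 - 7P = 70 + 8P.
53 = 15P, so P* = 53/15.
Q* = 123 − 7(53/15) = 1474/15.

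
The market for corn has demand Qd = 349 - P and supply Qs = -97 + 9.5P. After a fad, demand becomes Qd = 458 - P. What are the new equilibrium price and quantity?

Original equilibrium: P* = 892/21, Q* = 6437/21.
New equilibrium: 458 - P = -97 + 9.5P, so 555 = 10.5P and P' = 370/7; Q' = 458 − 1(370/7) = 2836/7.

P' = 370/7, Q' = 2836/7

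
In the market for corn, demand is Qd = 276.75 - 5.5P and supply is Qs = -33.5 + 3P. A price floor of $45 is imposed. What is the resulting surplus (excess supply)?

Equilibrium price would be P* = 36.5, so the floor at 45 binds.
At P = 45: Qd = 29.25, Qs = 101.5.
Surplus = 101.5 − 29.25 = 72.25.

Surplus = 72.25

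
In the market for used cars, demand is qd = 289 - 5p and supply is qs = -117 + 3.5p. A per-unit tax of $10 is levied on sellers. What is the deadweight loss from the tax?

Deadweight loss = 1750/17

Pre-tax equilibrium: p* = 812/17, q* = 853/17.
Tax on sellers shifts supply to qs = -117 + 3.5(p − 10) = -152 + 3.5p.
289 - 5p = -152 + 3.5p gives buyer price pb = 882/17; sellers receive ps = 882/17 − 10 = 712/17.
New quantity: q = 289 − 5(882/17) = 503/17.
DWL = ½ × 10 × (853/17 − 503/17) = 1750/17.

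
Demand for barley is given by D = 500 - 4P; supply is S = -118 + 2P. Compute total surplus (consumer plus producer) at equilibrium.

Equilibrium: 500 - 4P = -118 + 2P gives P* = 103, Q* = 88.
Demand choke price: P = 125; supply starts at P = 59.
CS = ½(125 − 103)(88) = 968; PS = ½(103 − 59)(88) = 1936.

Total surplus = 2904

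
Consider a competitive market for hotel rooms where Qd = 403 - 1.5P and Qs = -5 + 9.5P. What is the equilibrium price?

Set Qd = Qs: 403 - 1.5P = -5 + 9.5P.
408 = 11P, so P* = 408/11.
Q* = 403 − 1.5(408/11) = 3821/11.

P* = 408/11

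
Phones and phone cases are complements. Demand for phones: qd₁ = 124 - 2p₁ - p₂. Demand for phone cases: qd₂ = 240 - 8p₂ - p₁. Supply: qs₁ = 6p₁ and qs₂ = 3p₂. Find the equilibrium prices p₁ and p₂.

Market 1: 124 - 2p₁ - p₂ = 6p₁ → 8p₁ + p₂ = 124.
Market 2: 11p₂ + p₁ = 240.
Eliminating p₂: 11×(1) − 1×(2) gives 87p₁ = 1124, so p₁ = 1124/87.
Back-substitute into (2): p₂ = (240 − 1×1124/87) / 11 = 1796/87.

p₁ = 1124/87, p₂ = 1796/87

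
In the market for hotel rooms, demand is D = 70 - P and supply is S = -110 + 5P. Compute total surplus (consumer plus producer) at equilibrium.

Total surplus = 960

Equilibrium: 70 - P = -110 + 5P gives P* = 30, Q* = 40.
Demand choke price: P = 70; supply starts at P = 22.
CS = ½(70 − 30)(40) = 800; PS = ½(30 − 22)(40) = 160.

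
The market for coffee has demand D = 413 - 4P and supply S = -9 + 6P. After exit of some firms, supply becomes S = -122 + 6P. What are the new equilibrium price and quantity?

Original equilibrium: P* = 42.2, Q* = 244.2.
New equilibrium: 413 - 4P = -122 + 6P, so 535 = 10P and P' = 53.5; Q' = 413 − 4(53.5) = 199.

P' = 53.5, Q' = 199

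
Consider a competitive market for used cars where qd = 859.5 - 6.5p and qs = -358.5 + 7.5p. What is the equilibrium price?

p* = 87

Set qd = qs: 859.5 - 6.5p = -358.5 + 7.5p.
1218 = 14p, so p* = 87.
q* = 859.5 − 6.5(87) = 294.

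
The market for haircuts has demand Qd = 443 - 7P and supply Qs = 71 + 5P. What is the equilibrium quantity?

Q* = 226

Set Qd = Qs: 443 - 7P = 71 + 5P.
372 = 12P, so P* = 31.
Q* = 443 − 7(31) = 226.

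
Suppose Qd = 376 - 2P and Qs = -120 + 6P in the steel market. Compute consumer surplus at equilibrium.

Equilibrium: 376 - 2P = -120 + 6P gives P* = 62, Q* = 252.
Demand choke price (Qd = 0): P = 188.
CS = ½(188 − 62)(252) = 15876.

Consumer surplus = 15876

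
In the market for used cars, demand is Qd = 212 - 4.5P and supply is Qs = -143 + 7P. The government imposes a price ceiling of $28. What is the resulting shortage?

Shortage = 33

Equilibrium price would be P* = 710/23, so the ceiling at 28 binds.
At P = 28: Qd = 212 − 4.5(28) = 86, Qs = -143 + 7(28) = 53.
Shortage = 86 − 53 = 33.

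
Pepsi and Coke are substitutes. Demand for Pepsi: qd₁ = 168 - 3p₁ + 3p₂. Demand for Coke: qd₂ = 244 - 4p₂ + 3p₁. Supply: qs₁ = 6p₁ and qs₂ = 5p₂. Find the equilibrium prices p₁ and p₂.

p₁ = 187/6, p₂ = 37.5

Market 1: 168 - 3p₁ + 3p₂ = 6p₁ → 9p₁ - 3p₂ = 168.
Market 2: 9p₂ - 3p₁ = 244.
Eliminating p₂: 9×(1) + 3×(2) gives 72p₁ = 2244, so p₁ = 187/6.
Back-substitute into (2): p₂ = (244 + 3×187/6) / 9 = 37.5.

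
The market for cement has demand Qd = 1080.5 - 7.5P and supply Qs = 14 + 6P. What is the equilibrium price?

Set Qd = Qs: 1080.5 - 7.5P = 14 + 6P.
1066.5 = 13.5P, so P* = 79.
Q* = 1080.5 − 7.5(79) = 488.

P* = 79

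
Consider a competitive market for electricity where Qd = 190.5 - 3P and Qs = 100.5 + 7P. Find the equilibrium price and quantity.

P* = 9, Q* = 163.5

Set Qd = Qs: 190.5 - 3P = 100.5 + 7P.
90 = 10P, so P* = 9.
Q* = 190.5 − 3(9) = 163.5.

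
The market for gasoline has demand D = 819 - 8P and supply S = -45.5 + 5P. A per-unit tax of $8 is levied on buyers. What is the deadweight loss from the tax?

Pre-tax equilibrium: P* = 66.5, Q* = 287.
Tax on buyers shifts demand to D = 819 − 8(P + 8) = 755 - 8P.
755 - 8P = -45.5 + 5P gives seller price Ps = 1601/26; buyers pay Pb = 1601/26 + 8 = 1809/26.
New quantity: Q = 819 − 8(1809/26) = 3411/13.
DWL = ½ × 8 × (287 − 3411/13) = 1280/13.

Deadweight loss = 1280/13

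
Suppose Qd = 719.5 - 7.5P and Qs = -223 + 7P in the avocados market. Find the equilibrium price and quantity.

P* = 65, Q* = 232

Set Qd = Qs: 719.5 - 7.5P = -223 + 7P.
942.5 = 14.5P, so P* = 65.
Q* = 719.5 − 7.5(65) = 232.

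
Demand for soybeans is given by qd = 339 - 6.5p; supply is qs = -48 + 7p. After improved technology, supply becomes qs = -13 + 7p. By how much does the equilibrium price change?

Original equilibrium: p* = 86/3, q* = 458/3.
New equilibrium: 339 - 6.5p = -13 + 7p, so 352 = 13.5p and p' = 704/27; q' = 339 − 6.5(704/27) = 4577/27.
Change in price: 704/27 − 86/3 = -70/27.

Δp = -70/27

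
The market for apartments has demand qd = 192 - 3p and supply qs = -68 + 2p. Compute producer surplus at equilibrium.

Producer surplus = 324

Equilibrium: 192 - 3p = -68 + 2p gives p* = 52, q* = 36.
Supply starts at p = 34 (where qs = 0).
PS = ½(52 − 34)(36) = 324.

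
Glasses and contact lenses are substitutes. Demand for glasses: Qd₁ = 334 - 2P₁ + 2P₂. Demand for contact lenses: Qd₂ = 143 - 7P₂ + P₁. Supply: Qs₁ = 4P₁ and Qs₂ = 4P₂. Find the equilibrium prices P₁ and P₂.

P₁ = 61.875, P₂ = 18.625

Market 1: 334 - 2P₁ + 2P₂ = 4P₁ → 6P₁ - 2P₂ = 334.
Market 2: 11P₂ - P₁ = 143.
Eliminating P₂: 11×(1) + 2×(2) gives 64P₁ = 3960, so P₁ = 61.875.
Back-substitute into (2): P₂ = (143 + 1×61.875) / 11 = 18.625.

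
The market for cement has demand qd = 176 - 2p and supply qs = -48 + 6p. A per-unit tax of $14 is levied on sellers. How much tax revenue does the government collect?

Tax revenue = 1386

Pre-tax equilibrium: p* = 28, q* = 120.
Tax on sellers shifts supply to qs = -48 + 6(p − 14) = -132 + 6p.
176 - 2p = -132 + 6p gives buyer price pb = 38.5; sellers receive ps = 38.5 − 14 = 24.5.
New quantity: q = 176 − 2(38.5) = 99.
Revenue = 14 × 99 = 1386.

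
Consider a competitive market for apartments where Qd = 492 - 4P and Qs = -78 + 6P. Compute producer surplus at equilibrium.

Producer surplus = 5808

Equilibrium: 492 - 4P = -78 + 6P gives P* = 57, Q* = 264.
Supply starts at P = 13 (where Qs = 0).
PS = ½(57 − 13)(264) = 5808.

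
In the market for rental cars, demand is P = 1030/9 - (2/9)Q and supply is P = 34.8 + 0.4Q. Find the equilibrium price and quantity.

P* = 86, Q* = 128

Set the two price expressions equal: 1030/9 - (2/9)Q = 34.8 + 0.4Q.
3584/45 = (28/45)Q, so Q* = 128.
P* = 1030/9 − (2/9)(128) = 86.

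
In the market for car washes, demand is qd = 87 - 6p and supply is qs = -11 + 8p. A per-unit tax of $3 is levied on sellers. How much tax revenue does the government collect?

Tax revenue = 729/7

Pre-tax equilibrium: p* = 7, q* = 45.
Tax on sellers shifts supply to qs = -11 + 8(p − 3) = -35 + 8p.
87 - 6p = -35 + 8p gives buyer price pb = 61/7; sellers receive ps = 61/7 − 3 = 40/7.
New quantity: q = 87 − 6(61/7) = 243/7.
Revenue = 3 × 243/7 = 729/7.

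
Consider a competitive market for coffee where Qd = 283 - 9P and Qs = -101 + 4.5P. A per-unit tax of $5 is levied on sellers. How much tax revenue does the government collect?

Pre-tax equilibrium: P* = 256/9, Q* = 27.
Tax on sellers shifts supply to Qs = -101 + 4.5(P − 5) = -123.5 + 4.5P.
283 - 9P = -123.5 + 4.5P gives buyer price Pb = 271/9; sellers receive Ps = 271/9 − 5 = 226/9.
New quantity: Q = 283 − 9(271/9) = 12.
Revenue = 5 × 12 = 60.

Tax revenue = 60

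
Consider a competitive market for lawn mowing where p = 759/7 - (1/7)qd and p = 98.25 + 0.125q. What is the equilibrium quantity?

Set the two price expressions equal: 759/7 - (1/7)q = 98.25 + 0.125q.
285/28 = (15/56)q, so q* = 38.
p* = 759/7 − (1/7)(38) = 103.

q* = 38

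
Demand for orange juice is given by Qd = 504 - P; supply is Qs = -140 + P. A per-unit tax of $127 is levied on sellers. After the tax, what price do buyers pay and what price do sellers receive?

Pre-tax equilibrium: P* = 322, Q* = 182.
Tax on sellers shifts supply to Qs = -140 + 1(P − 127) = -267 + P.
504 - P = -267 + P gives buyer price Pb = 385.5; sellers receive Ps = 385.5 − 127 = 258.5.
New quantity: Q = 504 − 1(385.5) = 118.5.

Buyers pay $385.5, sellers receive $258.5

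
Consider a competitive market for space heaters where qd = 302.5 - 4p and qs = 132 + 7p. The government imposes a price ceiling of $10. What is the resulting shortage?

Equilibrium price would be p* = 15.5, so the ceiling at 10 binds.
At p = 10: qd = 302.5 − 4(10) = 262.5, qs = 132 + 7(10) = 202.
Shortage = 262.5 − 202 = 60.5.

Shortage = 60.5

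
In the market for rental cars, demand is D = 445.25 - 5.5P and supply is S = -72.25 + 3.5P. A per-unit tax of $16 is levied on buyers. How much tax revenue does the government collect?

Pre-tax equilibrium: P* = 57.5, Q* = 129.
Tax on buyers shifts demand to D = 445.25 − 5.5(P + 16) = 357.25 - 5.5P.
357.25 - 5.5P = -72.25 + 3.5P gives seller price Ps = 859/18; buyers pay Pb = 859/18 + 16 = 1147/18.
New quantity: Q = 445.25 − 5.5(1147/18) = 853/9.
Revenue = 16 × 853/9 = 13648/9.

Tax revenue = 13648/9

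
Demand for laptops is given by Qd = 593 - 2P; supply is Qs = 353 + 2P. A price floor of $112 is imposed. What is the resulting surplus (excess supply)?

Equilibrium price would be P* = 60, so the floor at 112 binds.
At P = 112: Qd = 369, Qs = 577.
Surplus = 577 − 369 = 208.

Surplus = 208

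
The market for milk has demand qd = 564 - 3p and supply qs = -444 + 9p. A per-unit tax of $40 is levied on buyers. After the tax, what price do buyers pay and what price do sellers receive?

Buyers pay $114, sellers receive $74

Pre-tax equilibrium: p* = 84, q* = 312.
Tax on buyers shifts demand to qd = 564 − 3(p + 40) = 444 - 3p.
444 - 3p = -444 + 9p gives seller price ps = 74; buyers pay pb = 74 + 40 = 114.
New quantity: q = 564 − 3(114) = 222.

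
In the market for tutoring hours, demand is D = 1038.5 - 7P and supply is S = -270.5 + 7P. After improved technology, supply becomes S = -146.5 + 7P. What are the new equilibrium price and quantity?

Original equilibrium: P* = 93.5, Q* = 384.
New equilibrium: 1038.5 - 7P = -146.5 + 7P, so 1185 = 14P and P' = 1185/14; Q' = 1038.5 − 7(1185/14) = 446.

P' = 1185/14, Q' = 446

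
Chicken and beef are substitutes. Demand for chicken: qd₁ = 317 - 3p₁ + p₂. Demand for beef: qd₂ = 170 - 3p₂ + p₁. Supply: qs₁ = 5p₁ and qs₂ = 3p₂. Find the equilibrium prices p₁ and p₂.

p₁ = 2072/47, p₂ = 1677/47

Market 1: 317 - 3p₁ + p₂ = 5p₁ → 8p₁ - p₂ = 317.
Market 2: 6p₂ - p₁ = 170.
Eliminating p₂: 6×(1) + 1×(2) gives 47p₁ = 2072, so p₁ = 2072/47.
Back-substitute into (2): p₂ = (170 + 1×2072/47) / 6 = 1677/47.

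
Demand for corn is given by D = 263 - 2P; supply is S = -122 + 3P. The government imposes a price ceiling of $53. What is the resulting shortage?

Shortage = 120

Equilibrium price would be P* = 77, so the ceiling at 53 binds.
At P = 53: D = 263 − 2(53) = 157, S = -122 + 3(53) = 37.
Shortage = 157 − 37 = 120.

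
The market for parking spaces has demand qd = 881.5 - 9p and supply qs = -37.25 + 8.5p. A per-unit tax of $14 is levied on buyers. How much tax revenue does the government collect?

Pre-tax equilibrium: p* = 52.5, q* = 409.
Tax on buyers shifts demand to qd = 881.5 − 9(p + 14) = 755.5 - 9p.
755.5 - 9p = -37.25 + 8.5p gives seller price ps = 45.3; buyers pay pb = 45.3 + 14 = 59.3.
New quantity: q = 881.5 − 9(59.3) = 347.8.
Revenue = 14 × 347.8 = 4869.2.

Tax revenue = 4869.2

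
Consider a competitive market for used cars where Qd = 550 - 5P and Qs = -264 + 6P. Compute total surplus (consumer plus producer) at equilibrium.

Total surplus = 5940

Equilibrium: 550 - 5P = -264 + 6P gives P* = 74, Q* = 180.
Demand choke price: P = 110; supply starts at P = 44.
CS = ½(110 − 74)(180) = 3240; PS = ½(74 − 44)(180) = 2700.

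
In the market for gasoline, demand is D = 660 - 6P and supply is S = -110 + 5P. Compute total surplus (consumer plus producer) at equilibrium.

Total surplus = 10560

Equilibrium: 660 - 6P = -110 + 5P gives P* = 70, Q* = 240.
Demand choke price: P = 110; supply starts at P = 22.
CS = ½(110 − 70)(240) = 4800; PS = ½(70 − 22)(240) = 5760.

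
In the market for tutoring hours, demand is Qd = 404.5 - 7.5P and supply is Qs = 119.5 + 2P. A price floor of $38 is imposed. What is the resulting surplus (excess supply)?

Equilibrium price would be P* = 30, so the floor at 38 binds.
At P = 38: Qd = 119.5, Qs = 195.5.
Surplus = 195.5 − 119.5 = 76.

Surplus = 76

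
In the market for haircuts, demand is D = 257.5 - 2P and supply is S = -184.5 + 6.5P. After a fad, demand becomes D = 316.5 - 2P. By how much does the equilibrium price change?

ΔP = 118/17

Original equilibrium: P* = 52, Q* = 153.5.
New equilibrium: 316.5 - 2P = -184.5 + 6.5P, so 501 = 8.5P and P' = 1002/17; Q' = 316.5 − 2(1002/17) = 6753/34.
Change in price: 1002/17 − 52 = 118/17.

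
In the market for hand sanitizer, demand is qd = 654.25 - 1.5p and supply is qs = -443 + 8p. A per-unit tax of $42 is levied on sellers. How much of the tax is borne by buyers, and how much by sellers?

Buyers bear 672/19, sellers bear 126/19

Pre-tax equilibrium: p* = 115.5, q* = 481.
Tax on sellers shifts supply to qs = -443 + 8(p − 42) = -779 + 8p.
654.25 - 1.5p = -779 + 8p gives buyer price pb = 5733/38; sellers receive ps = 5733/38 − 42 = 4137/38.
New quantity: q = 654.25 − 1.5(5733/38) = 8131/19.
Buyer burden = 5733/38 − 115.5 = 672/19; seller burden = 115.5 − 4137/38 = 126/19.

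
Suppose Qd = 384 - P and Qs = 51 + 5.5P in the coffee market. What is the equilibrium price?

P* = 666/13

Set Qd = Qs: 384 - P = 51 + 5.5P.
333 = 6.5P, so P* = 666/13.
Q* = 384 − 1(666/13) = 4326/13.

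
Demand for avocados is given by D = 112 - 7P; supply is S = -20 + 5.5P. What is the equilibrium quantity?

Set D = S: 112 - 7P = -20 + 5.5P.
132 = 12.5P, so P* = 10.56.
Q* = 112 − 7(10.56) = 38.08.

Q* = 38.08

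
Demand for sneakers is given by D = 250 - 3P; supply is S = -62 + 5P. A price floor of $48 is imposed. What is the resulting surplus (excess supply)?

Surplus = 72

Equilibrium price would be P* = 39, so the floor at 48 binds.
At P = 48: D = 106, S = 178.
Surplus = 178 − 106 = 72.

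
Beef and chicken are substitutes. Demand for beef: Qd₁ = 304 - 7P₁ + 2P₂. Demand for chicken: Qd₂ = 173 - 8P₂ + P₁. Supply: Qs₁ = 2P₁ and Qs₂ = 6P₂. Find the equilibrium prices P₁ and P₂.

P₁ = 2301/62, P₂ = 1861/124

Market 1: 304 - 7P₁ + 2P₂ = 2P₁ → 9P₁ - 2P₂ = 304.
Market 2: 14P₂ - P₁ = 173.
Eliminating P₂: 14×(1) + 2×(2) gives 124P₁ = 4602, so P₁ = 2301/62.
Back-substitute into (2): P₂ = (173 + 1×2301/62) / 14 = 1861/124.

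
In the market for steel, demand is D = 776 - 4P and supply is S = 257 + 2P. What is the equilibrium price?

Set D = S: 776 - 4P = 257 + 2P.
519 = 6P, so P* = 86.5.
Q* = 776 − 4(86.5) = 430.

P* = 86.5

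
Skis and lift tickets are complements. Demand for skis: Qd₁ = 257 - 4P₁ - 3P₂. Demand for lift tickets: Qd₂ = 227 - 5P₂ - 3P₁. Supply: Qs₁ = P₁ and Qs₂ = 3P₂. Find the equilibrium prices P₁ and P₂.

Market 1: 257 - 4P₁ - 3P₂ = P₁ → 5P₁ + 3P₂ = 257.
Market 2: 8P₂ + 3P₁ = 227.
Eliminating P₂: 8×(1) − 3×(2) gives 31P₁ = 1375, so P₁ = 1375/31.
Back-substitute into (2): P₂ = (227 − 3×1375/31) / 8 = 364/31.

P₁ = 1375/31, P₂ = 364/31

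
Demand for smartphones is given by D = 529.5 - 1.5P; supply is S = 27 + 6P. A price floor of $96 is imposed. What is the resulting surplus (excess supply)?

Equilibrium price would be P* = 67, so the floor at 96 binds.
At P = 96: D = 385.5, S = 603.
Surplus = 603 − 385.5 = 217.5.

Surplus = 217.5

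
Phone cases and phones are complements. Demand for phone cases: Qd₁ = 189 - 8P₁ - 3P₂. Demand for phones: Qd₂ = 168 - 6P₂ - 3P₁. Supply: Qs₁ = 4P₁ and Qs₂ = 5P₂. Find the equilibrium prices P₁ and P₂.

P₁ = 525/41, P₂ = 483/41

Market 1: 189 - 8P₁ - 3P₂ = 4P₁ → 12P₁ + 3P₂ = 189.
Market 2: 11P₂ + 3P₁ = 168.
Eliminating P₂: 11×(1) − 3×(2) gives 123P₁ = 1575, so P₁ = 525/41.
Back-substitute into (2): P₂ = (168 − 3×525/41) / 11 = 483/41.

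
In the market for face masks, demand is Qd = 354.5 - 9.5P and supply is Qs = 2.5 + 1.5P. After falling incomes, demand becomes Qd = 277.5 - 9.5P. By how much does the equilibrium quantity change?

ΔQ = -10.5

Original equilibrium: P* = 32, Q* = 50.5.
New equilibrium: 277.5 - 9.5P = 2.5 + 1.5P, so 275 = 11P and P' = 25; Q' = 277.5 − 9.5(25) = 40.
Change in quantity: 40 − 50.5 = -10.5.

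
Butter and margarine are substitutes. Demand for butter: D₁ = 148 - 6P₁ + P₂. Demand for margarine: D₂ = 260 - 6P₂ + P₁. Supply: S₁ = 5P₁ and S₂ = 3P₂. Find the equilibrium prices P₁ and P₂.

P₁ = 796/49, P₂ = 1504/49

Market 1: 148 - 6P₁ + P₂ = 5P₁ → 11P₁ - P₂ = 148.
Market 2: 9P₂ - P₁ = 260.
Eliminating P₂: 9×(1) + 1×(2) gives 98P₁ = 1592, so P₁ = 796/49.
Back-substitute into (2): P₂ = (260 + 1×796/49) / 9 = 1504/49.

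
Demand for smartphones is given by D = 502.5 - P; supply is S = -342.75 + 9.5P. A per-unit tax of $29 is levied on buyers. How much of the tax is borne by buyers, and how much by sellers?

Buyers bear 551/21, sellers bear 58/21

Pre-tax equilibrium: P* = 80.5, Q* = 422.
Tax on buyers shifts demand to D = 502.5 − 1(P + 29) = 473.5 - P.
473.5 - P = -342.75 + 9.5P gives seller price Ps = 3265/42; buyers pay Pb = 3265/42 + 29 = 4483/42.
New quantity: Q = 502.5 − 1(4483/42) = 8311/21.
Buyer burden = 4483/42 − 80.5 = 551/21; seller burden = 80.5 − 3265/42 = 58/21.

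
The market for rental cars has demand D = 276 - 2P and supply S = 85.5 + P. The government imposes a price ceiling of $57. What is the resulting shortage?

Equilibrium price would be P* = 63.5, so the ceiling at 57 binds.
At P = 57: D = 276 − 2(57) = 162, S = 85.5 + 1(57) = 142.5.
Shortage = 162 − 142.5 = 19.5.

Shortage = 19.5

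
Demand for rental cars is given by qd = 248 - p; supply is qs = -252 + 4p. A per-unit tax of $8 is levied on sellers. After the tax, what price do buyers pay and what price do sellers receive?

Buyers pay $106.4, sellers receive $98.4

Pre-tax equilibrium: p* = 100, q* = 148.
Tax on sellers shifts supply to qs = -252 + 4(p − 8) = -284 + 4p.
248 - p = -284 + 4p gives buyer price pb = 106.4; sellers receive ps = 106.4 − 8 = 98.4.
New quantity: q = 248 − 1(106.4) = 141.6.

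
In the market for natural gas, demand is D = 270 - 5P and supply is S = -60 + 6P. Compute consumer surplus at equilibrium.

Consumer surplus = 1440

Equilibrium: 270 - 5P = -60 + 6P gives P* = 30, Q* = 120.
Demand choke price (D = 0): P = 54.
CS = ½(54 − 30)(120) = 1440.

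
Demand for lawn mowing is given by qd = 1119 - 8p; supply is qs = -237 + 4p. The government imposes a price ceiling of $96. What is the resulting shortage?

Shortage = 204

Equilibrium price would be p* = 113, so the ceiling at 96 binds.
At p = 96: qd = 1119 − 8(96) = 351, qs = -237 + 4(96) = 147.
Shortage = 351 − 147 = 204.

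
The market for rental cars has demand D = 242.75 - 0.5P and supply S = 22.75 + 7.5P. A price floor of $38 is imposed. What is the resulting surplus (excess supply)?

Equilibrium price would be P* = 27.5, so the floor at 38 binds.
At P = 38: D = 223.75, S = 307.75.
Surplus = 307.75 − 223.75 = 84.

Surplus = 84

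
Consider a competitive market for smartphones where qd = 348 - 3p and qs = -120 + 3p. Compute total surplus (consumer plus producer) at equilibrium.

Total surplus = 4332

Equilibrium: 348 - 3p = -120 + 3p gives p* = 78, q* = 114.
Demand choke price: p = 116; supply starts at p = 40.
CS = ½(116 − 78)(114) = 2166; PS = ½(78 − 40)(114) = 2166.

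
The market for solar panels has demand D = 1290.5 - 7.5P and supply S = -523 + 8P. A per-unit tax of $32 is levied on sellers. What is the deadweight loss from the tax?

Deadweight loss = 61440/31

Pre-tax equilibrium: P* = 117, Q* = 413.
Tax on sellers shifts supply to S = -523 + 8(P − 32) = -779 + 8P.
1290.5 - 7.5P = -779 + 8P gives buyer price Pb = 4139/31; sellers receive Ps = 4139/31 − 32 = 3147/31.
New quantity: Q = 1290.5 − 7.5(4139/31) = 8963/31.
DWL = ½ × 32 × (413 − 8963/31) = 61440/31.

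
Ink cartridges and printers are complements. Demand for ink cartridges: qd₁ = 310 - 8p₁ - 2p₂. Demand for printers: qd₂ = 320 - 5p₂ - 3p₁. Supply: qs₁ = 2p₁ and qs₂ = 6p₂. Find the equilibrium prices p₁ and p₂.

Market 1: 310 - 8p₁ - 2p₂ = 2p₁ → 10p₁ + 2p₂ = 310.
Market 2: 11p₂ + 3p₁ = 320.
Eliminating p₂: 11×(1) − 2×(2) gives 104p₁ = 2770, so p₁ = 1385/52.
Back-substitute into (2): p₂ = (320 − 3×1385/52) / 11 = 1135/52.

p₁ = 1385/52, p₂ = 1135/52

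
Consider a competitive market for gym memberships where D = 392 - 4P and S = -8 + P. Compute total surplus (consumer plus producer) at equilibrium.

Equilibrium: 392 - 4P = -8 + P gives P* = 80, Q* = 72.
Demand choke price: P = 98; supply starts at P = 8.
CS = ½(98 − 80)(72) = 648; PS = ½(80 − 8)(72) = 2592.

Total surplus = 3240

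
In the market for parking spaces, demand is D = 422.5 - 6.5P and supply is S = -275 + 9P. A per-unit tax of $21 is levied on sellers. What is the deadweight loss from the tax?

Pre-tax equilibrium: P* = 45, Q* = 130.
Tax on sellers shifts supply to S = -275 + 9(P − 21) = -464 + 9P.
422.5 - 6.5P = -464 + 9P gives buyer price Pb = 1773/31; sellers receive Ps = 1773/31 − 21 = 1122/31.
New quantity: Q = 422.5 − 6.5(1773/31) = 1573/31.
DWL = ½ × 21 × (130 − 1573/31) = 51597/62.

Deadweight loss = 51597/62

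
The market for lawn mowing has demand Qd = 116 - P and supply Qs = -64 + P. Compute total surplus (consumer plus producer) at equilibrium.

Equilibrium: 116 - P = -64 + P gives P* = 90, Q* = 26.
Demand choke price: P = 116; supply starts at P = 64.
CS = ½(116 − 90)(26) = 338; PS = ½(90 − 64)(26) = 338.

Total surplus = 676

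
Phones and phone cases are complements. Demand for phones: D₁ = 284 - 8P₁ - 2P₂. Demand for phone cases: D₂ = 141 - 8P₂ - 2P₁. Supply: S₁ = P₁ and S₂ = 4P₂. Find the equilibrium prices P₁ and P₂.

Market 1: 284 - 8P₁ - 2P₂ = P₁ → 9P₁ + 2P₂ = 284.
Market 2: 12P₂ + 2P₁ = 141.
Eliminating P₂: 12×(1) − 2×(2) gives 104P₁ = 3126, so P₁ = 1563/52.
Back-substitute into (2): P₂ = (141 − 2×1563/52) / 12 = 701/104.

P₁ = 1563/52, P₂ = 701/104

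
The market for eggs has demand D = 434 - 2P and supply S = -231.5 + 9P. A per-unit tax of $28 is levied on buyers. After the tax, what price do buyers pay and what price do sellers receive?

Pre-tax equilibrium: P* = 60.5, Q* = 313.
Tax on buyers shifts demand to D = 434 − 2(P + 28) = 378 - 2P.
378 - 2P = -231.5 + 9P gives seller price Ps = 1219/22; buyers pay Pb = 1219/22 + 28 = 1835/22.
New quantity: Q = 434 − 2(1835/22) = 2939/11.

Buyers pay 1835/22, sellers receive 1219/22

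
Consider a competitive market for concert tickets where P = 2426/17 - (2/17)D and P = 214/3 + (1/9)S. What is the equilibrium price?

Set the two price expressions equal: 2426/17 - (2/17)Q = 214/3 + (1/9)Q.
3640/51 = (35/153)Q, so Q* = 312.
P* = 2426/17 − (2/17)(312) = 106.

P* = 106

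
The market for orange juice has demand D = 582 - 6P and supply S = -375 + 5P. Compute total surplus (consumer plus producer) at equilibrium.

Total surplus = 660

Equilibrium: 582 - 6P = -375 + 5P gives P* = 87, Q* = 60.
Demand choke price: P = 97; supply starts at P = 75.
CS = ½(97 − 87)(60) = 300; PS = ½(87 − 75)(60) = 360.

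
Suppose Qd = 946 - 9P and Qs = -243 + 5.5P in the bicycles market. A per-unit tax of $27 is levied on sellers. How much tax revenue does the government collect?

Pre-tax equilibrium: P* = 82, Q* = 208.
Tax on sellers shifts supply to Qs = -243 + 5.5(P − 27) = -391.5 + 5.5P.
946 - 9P = -391.5 + 5.5P gives buyer price Pb = 2675/29; sellers receive Ps = 2675/29 − 27 = 1892/29.
New quantity: Q = 946 − 9(2675/29) = 3359/29.
Revenue = 27 × 3359/29 = 90693/29.

Tax revenue = 90693/29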